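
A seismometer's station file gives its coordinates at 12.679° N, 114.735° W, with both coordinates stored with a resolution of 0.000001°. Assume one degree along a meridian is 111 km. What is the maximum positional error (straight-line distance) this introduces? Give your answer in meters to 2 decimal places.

With a 0.000001° grid the true value lies within half a step, ±0.000001°/2 = ±5e-07°, of the stored one.
N–S: 5e-07° × 111000 m/° = 0.0555 m.
East–west component at 12.679°: 5e-07° × 111000 × cos 12.679° ≈ 5e-07 × 108293 ≈ 0.0541466 m.
Worst case both components are at the extreme and orthogonal: √(0.0555² + 0.0541466²) ≈ 0.0775378 m.

0.08 meters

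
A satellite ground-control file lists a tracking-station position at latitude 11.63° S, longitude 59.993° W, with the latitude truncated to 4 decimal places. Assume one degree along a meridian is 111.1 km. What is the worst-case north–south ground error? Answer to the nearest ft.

36 ft

Truncating at 4 decimal places can drop up to a full unit in the last place, so the latitude may be off by as much as 0.0001°.
Along the meridian that is 0.0001° × 111100 m/° = 11.11 m.
Converting: 11.11 m × 3.2808 ft/m ≈ 36.45 ft.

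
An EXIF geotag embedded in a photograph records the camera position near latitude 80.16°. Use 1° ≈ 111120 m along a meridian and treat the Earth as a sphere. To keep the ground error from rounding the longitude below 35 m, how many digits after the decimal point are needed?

3 decimal places

At 80.16° one degree of longitude covers 111120 × cos 80.16° ≈ 111120 × 0.1709 ≈ 18990.1 m.
N decimal places → at most half a unit in the last place, 0.5 × 10⁻ᴺ° = 18990.1/2 × 10⁻ᴺ m.
Setting 9495.06 × 10⁻ᴺ ≤ 35 gives 10ᴺ ≥ 271.3, i.e. N ≥ 2.43.
N = 2 would give 95 m (too coarse); N = 3 gives 9.5 m ≤ 35 m.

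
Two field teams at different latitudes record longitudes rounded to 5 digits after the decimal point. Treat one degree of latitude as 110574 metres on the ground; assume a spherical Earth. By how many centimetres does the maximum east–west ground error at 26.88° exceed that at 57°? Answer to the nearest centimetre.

19 centimetres

Rounding to 5 decimal places leaves the longitude within ±5e-06° of the true value.
Error at 26.88° = 5e-06° × 110574 × cos 26.88° ≈ 0.55287 × 0.8920 = 0.49314 m.
Error at 57° = 5e-06° × 110574 × cos 57° ≈ 0.55287 × 0.5446 = 0.30111 m.
So the lower-latitude error exceeds the higher by 0.49314 − 0.30111 = 0.19202 m.
That is 0.192021 m = 19.202 cm.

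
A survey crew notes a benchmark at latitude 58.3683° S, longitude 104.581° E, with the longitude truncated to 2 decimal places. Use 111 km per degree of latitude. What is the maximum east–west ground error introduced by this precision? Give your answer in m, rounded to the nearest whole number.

Truncating at 2 decimal places can drop up to a full unit in the last place, so the longitude may be off by as much as 0.01°.
Parallels shrink by cos φ, so at 58.3683° a degree of longitude is 111000 × 0.5245 ≈ 58214.7 m.
East–west error: 0.01° × 58214.7 m/° ≈ 582.147 m.

582 m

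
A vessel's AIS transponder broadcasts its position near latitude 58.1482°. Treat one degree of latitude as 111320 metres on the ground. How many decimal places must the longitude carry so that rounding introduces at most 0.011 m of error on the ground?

At 58.1482° one degree of longitude covers 111320 × cos 58.1482° ≈ 111320 × 0.5277 ≈ 58746.2 m.
Rounding to N decimal places gives at most 0.5 × 10⁻ᴺ degrees of error, i.e. 0.5 × 10⁻ᴺ × 58746.2 m.
Need 0.5 × 58746.2 × 10⁻ᴺ ≤ 0.011 → 10⁻ᴺ ≤ 3.745e-07, so N ≥ 6.43.
N = 6 would give 0.0294 m (too coarse); N = 7 gives 0.00294 m ≤ 0.011 m.

7 decimal places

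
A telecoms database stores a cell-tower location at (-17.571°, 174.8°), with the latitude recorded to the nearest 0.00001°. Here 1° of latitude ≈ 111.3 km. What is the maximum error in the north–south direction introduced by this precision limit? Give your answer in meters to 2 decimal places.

0.56 meters

Rounding to 5 decimal places leaves the latitude within ±5e-06° of the true value.
North–south distance: 5e-06° × 111300 m/° = 0.5565 m.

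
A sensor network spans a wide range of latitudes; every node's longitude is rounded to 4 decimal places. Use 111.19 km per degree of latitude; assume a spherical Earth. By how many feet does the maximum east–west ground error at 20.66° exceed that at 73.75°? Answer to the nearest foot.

12 feet

Rounding to 4 decimal places leaves the longitude within ±5e-05° of the true value.
Error at 20.66° = 5e-05° × 111190 × cos 20.66° ≈ 5.5595 × 0.9357 = 5.202 m.
Error at 73.75° = 5e-05° × 111190 × cos 73.75° ≈ 5.5595 × 0.2798 = 1.5557 m.
Difference: 5.202 − 1.5557 = 3.6463 m.
Converting: 3.64626 m × 3.2808 ft/m ≈ 11.963 ft.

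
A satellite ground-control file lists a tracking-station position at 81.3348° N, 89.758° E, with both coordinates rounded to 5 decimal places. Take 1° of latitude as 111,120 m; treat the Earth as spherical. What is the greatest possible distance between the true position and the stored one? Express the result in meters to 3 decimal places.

0.562 meters

Rounding to 5 decimal places leaves each coordinate within ±5e-06° of the true value.
North–south component: 5e-06° × 111120 = 0.5556 m.
E–W at 81.3348°: 5e-06° × 111120 × cos 81.3348° = 5e-06 × 111120 × 0.1507 ≈ 0.0837069 m.
The two errors are perpendicular, so the maximum displacement is √(0.5556² + 0.0837069²) ≈ 0.56187 m.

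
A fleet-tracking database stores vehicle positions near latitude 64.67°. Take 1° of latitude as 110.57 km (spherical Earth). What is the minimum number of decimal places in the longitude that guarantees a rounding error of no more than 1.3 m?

5 decimal places

At 64.67° one degree of longitude covers 110570 × cos 64.67° ≈ 110570 × 0.4278 ≈ 47305.3 m.
Rounding to N decimal places gives at most 0.5 × 10⁻ᴺ degrees of error, i.e. 0.5 × 10⁻ᴺ × 47305.3 m.
Setting 23652.6 × 10⁻ᴺ ≤ 1.3 gives 10ᴺ ≥ 1.819e+04, i.e. N ≥ 4.26.
N = 4 would give 2.37 m (too coarse); N = 5 gives 0.237 m ≤ 1.3 m.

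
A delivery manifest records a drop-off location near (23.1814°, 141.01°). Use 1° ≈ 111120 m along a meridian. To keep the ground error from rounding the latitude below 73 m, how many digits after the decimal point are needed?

One degree of latitude covers 111120 m.
Rounding to N decimal places gives at most 0.5 × 10⁻ᴺ degrees of error, i.e. 0.5 × 10⁻ᴺ × 111120 m.
Need 0.5 × 111120 × 10⁻ᴺ ≤ 73 → 10⁻ᴺ ≤ 1.314e-03, so N ≥ 2.88.
At 2 places the error can reach 556 m, but 3 places keeps it to 55.6 m.

3 decimal places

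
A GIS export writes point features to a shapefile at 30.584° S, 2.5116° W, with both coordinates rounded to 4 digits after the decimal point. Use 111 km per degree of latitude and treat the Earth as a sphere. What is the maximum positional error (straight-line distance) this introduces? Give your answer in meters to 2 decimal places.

Rounding to 4 decimal places leaves each coordinate within ±5e-05° of the true value.
Latitude error → 5e-05 × 111000 = 5.55 m along the meridian.
Longitude error → 5e-05 × 111000 × cos 30.584° = 5e-05 × 111000 × 0.8609 ≈ 4.77791 m.
The two errors are perpendicular, so the maximum displacement is √(5.55² + 4.77791²) ≈ 7.32331 m.

7.32 meters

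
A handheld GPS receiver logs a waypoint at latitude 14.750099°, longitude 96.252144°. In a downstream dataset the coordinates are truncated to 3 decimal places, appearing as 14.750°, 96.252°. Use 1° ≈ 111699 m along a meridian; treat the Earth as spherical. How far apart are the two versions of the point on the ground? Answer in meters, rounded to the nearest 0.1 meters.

The latitude changed by +0.000099° and the longitude by +0.000144°.
North–south shift: 0.000099 × 111699 = 11.0582 m.
E–W at 14.75°: 0.000144° × 111699 × cos 14.75° = 0.000144 × 111699 × 0.9670 ≈ 15.5546 m.
Hypotenuse of the two orthogonal shifts: √(11.0582² + 15.5546²) = 19.0848 m.

19.1 meters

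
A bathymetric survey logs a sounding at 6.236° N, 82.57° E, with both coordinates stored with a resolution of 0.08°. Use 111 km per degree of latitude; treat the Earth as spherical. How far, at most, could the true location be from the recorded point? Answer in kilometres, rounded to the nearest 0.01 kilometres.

With a 0.08° grid the true value lies within half a step, ±0.08°/2 = ±0.04°, of the stored one.
North–south component: 0.04° × 111000 = 4440 m.
East–west component at 6.236°: 0.04° × 111000 × cos 6.236° ≈ 0.04 × 110343 ≈ 4413.73 m.
Combining orthogonally: (4440² + 4413.73²)^½ ≈ 6260.56 m.
That is 6260.56 m = 6.2606 km.

6.26 kilometres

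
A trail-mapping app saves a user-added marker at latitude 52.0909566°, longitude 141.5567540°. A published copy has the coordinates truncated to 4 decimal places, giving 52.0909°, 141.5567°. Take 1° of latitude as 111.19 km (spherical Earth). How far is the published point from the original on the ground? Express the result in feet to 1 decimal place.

23.9 feet

Δlat = 52.0909566 − 52.0909 = +0.0000566°; Δlon = 141.5567540 − 141.5567 = +0.0000540°.
North–south shift: 0.0000566 × 111190 = 6.29335 m.
E–W at 52.0909°: 0.0000540° × 111190 × cos 52.0909° = 0.0000540 × 111190 × 0.6144 ≈ 3.68908 m.
Combined displacement = (6.29335² + 3.68908²)^½ ≈ 7.2949 m.
In feet: 7.2949 m ÷ 0.3048 ≈ 23.933 ft.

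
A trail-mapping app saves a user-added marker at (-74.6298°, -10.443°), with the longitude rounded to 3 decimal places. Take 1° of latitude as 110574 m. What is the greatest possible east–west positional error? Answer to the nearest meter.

Rounding to 3 decimal places leaves the longitude within ±0.0005° of the true value.
At latitude 74.6298° a degree of longitude spans 110574 m × cos 74.6298° = 110574 × 0.2651 ≈ 29308.2 m.
East–west error: 0.0005° × 29308.2 m/° ≈ 14.6541 m.

15 meters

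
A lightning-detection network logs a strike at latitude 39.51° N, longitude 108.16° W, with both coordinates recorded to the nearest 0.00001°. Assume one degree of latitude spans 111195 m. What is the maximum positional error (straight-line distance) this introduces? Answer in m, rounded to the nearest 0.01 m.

0.70 m

Rounding to 5 decimal places leaves each coordinate within ±5e-06° of the true value.
North–south component: 5e-06° × 111195 = 0.555975 m.
Longitude error → 5e-06 × 111195 × cos 39.51° = 5e-06 × 111195 × 0.7715 ≈ 0.428942 m.
Worst case both components are at the extreme and orthogonal: √(0.555975² + 0.428942²) ≈ 0.702211 m.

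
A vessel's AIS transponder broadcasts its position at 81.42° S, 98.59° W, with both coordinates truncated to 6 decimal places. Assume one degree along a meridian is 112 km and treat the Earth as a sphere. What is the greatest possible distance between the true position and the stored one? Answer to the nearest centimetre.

11 centimetres

Truncating at 6 decimal places can drop up to a full unit in the last place, so each coordinate may be off by as much as 1e-06°.
N–S: 1e-06° × 112000 m/° = 0.112 m.
Longitude error → 1e-06 × 112000 × cos 81.42° = 1e-06 × 112000 × 0.1492 ≈ 0.0167093 m.
Worst case both components are at the extreme and orthogonal: √(0.112² + 0.0167093²) ≈ 0.11324 m.
That is 0.11324 m = 11.324 cm.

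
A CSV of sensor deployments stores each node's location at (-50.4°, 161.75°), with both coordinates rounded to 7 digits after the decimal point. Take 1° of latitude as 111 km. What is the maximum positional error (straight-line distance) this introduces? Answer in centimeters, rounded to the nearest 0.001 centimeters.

0.658 centimeters

Rounding to 7 decimal places leaves each coordinate within ±5e-08° of the true value.
Latitude error → 5e-08 × 111000 = 0.00555 m along the meridian.
East–west component at 50.4°: 5e-08° × 111000 × cos 50.4° ≈ 5e-08 × 70754.1 ≈ 0.0035377 m.
Worst case both components are at the extreme and orthogonal: √(0.00555² + 0.0035377²) ≈ 0.00658163 m.
That is 0.00658163 m = 0.65816 cm.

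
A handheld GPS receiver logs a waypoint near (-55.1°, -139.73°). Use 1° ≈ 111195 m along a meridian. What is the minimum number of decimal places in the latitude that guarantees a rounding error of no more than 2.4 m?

One degree of latitude covers 111195 m.
With N decimal places the half-ulp bound is 0.5·10⁻ᴺ°, or 0.5·10⁻ᴺ × 111195 m on the ground.
Need 0.5 × 111195 × 10⁻ᴺ ≤ 2.4 → 10⁻ᴺ ≤ 4.317e-05, so N ≥ 4.36.
So 5 decimal places suffice (0.556 m); 4 would allow up to 5.56 m.

5 decimal places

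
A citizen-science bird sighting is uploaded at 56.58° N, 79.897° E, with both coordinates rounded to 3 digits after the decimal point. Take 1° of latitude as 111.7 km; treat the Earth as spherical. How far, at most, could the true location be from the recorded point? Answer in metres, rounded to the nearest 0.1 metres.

63.8 metres

Rounding to 3 decimal places leaves each coordinate within ±0.0005° of the true value.
North–south component: 0.0005° × 111700 = 55.85 m.
E–W at 56.58°: 0.0005° × 111700 × cos 56.58° = 0.0005 × 111700 × 0.5508 ≈ 30.7606 m.
The two errors are perpendicular, so the maximum displacement is √(55.85² + 30.7606²) ≈ 63.7608 m.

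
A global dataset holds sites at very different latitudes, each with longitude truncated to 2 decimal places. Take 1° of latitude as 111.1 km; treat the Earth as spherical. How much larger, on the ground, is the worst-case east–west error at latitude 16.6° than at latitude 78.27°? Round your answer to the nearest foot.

2752 feet

Truncating at 2 decimal places can drop up to a full unit in the last place, so the longitude may be off by as much as 0.01°.
At 16.6°: 0.01° × 111100 × cos 16.6° = 0.01 × 111100 × 0.9583 ≈ 1064.7 m.
Error at 78.27° = 0.01° × 111100 × cos 78.27° ≈ 1111 × 0.2033 = 225.87 m.
So the lower-latitude error exceeds the higher by 1064.7 − 225.87 = 838.83 m.
Converting: 838.83 m × 3.2808 ft/m ≈ 2752.1 ft.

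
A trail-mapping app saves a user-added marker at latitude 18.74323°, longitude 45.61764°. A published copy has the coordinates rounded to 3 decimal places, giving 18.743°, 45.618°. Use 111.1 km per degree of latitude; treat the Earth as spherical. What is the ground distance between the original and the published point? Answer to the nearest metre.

The latitude changed by +0.00023° and the longitude by -0.00036°.
North–south shift: 0.00023 × 111100 = 25.553 m.
E–W at 18.743°: -0.00036° × 111100 × cos 18.743° = -0.00036 × 111100 × 0.9470 ≈ -37.875 m.
Distance: √(25.553² + 37.875²) ≈ 45.6888 m.

46 metres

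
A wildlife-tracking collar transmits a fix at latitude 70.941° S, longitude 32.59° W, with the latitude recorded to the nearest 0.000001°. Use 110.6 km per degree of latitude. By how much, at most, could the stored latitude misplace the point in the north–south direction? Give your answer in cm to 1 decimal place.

Rounding to 6 decimal places leaves the latitude within ±5e-07° of the true value.
North–south distance: 5e-07° × 110600 m/° = 0.0553 m.
That is 0.0553 m = 5.53 cm.

5.5 cm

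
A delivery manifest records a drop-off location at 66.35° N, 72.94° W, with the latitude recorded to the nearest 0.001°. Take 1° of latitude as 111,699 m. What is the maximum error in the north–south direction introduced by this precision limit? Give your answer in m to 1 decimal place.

Rounding to 3 decimal places leaves the latitude within ±0.0005° of the true value.
North–south distance: 0.0005° × 111699 m/° = 55.8495 m.

55.8 m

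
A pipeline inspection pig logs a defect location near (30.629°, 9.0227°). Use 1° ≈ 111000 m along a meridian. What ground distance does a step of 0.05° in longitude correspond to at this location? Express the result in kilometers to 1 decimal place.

4.8 kilometers

One degree of longitude here spans 111000 × cos 30.629° = 111000 × 0.8605 ≈ 95513.8 m; 0.05° of that is 4775.69 m.
That is 4775.69 m = 4.7757 km.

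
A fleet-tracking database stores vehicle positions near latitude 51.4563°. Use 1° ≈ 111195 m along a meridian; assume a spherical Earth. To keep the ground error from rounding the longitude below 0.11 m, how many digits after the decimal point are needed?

6

At 51.4563° one degree of longitude covers 111195 × cos 51.4563° ≈ 111195 × 0.6231 ≈ 69286.9 m.
N decimal places → at most half a unit in the last place, 0.5 × 10⁻ᴺ° = 69286.9/2 × 10⁻ᴺ m.
Need 0.5 × 69286.9 × 10⁻ᴺ ≤ 0.11 → 10⁻ᴺ ≤ 3.175e-06, so N ≥ 5.50.
N = 5 would give 0.346 m (too coarse); N = 6 gives 0.0346 m ≤ 0.11 m.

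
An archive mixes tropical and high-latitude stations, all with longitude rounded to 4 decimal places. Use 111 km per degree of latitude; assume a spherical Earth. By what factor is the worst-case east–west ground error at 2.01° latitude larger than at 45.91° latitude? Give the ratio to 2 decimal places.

Rounding to 4 decimal places leaves the longitude within ±5e-05° of the true value.
At 2.01°: 5e-05° × 111000 × cos 2.01° = 5e-05 × 111000 × 0.9994 ≈ 5.5466 m.
At 45.91°: 5e-05° × 111000 × cos 45.91° = 5e-05 × 111000 × 0.6958 ≈ 3.8616 m.
The ratio reduces to cos 2.01° / cos 45.91° = 0.9994/0.6958 ≈ 1.4363.

1.44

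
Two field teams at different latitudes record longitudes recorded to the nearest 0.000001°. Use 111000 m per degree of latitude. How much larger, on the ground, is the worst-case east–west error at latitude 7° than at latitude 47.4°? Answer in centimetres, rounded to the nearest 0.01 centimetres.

1.75 centimetres

Rounding to 6 decimal places leaves the longitude within ±5e-07° of the true value.
Error at 7° = 5e-07° × 111000 × cos 7° ≈ 0.0555 × 0.9925 = 0.055086 m.
Error at 47.4° = 5e-07° × 111000 × cos 47.4° ≈ 0.0555 × 0.6769 = 0.037567 m.
So the lower-latitude error exceeds the higher by 0.055086 − 0.037567 = 0.01752 m.
That is 0.0175197 m = 1.752 cm.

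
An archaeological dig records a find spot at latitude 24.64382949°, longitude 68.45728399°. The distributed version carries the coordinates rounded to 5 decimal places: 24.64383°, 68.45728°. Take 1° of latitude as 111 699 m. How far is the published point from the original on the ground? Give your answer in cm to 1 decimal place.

40.9 cm

The latitude changed by -0.00000051° and the longitude by +0.00000399°.
North–south shift: -0.00000051 × 111699 = -0.0569665 m.
E–W at 24.6438°: 0.00000399° × 111699 × cos 24.6438° = 0.00000399 × 111699 × 0.9089 ≈ 0.405085 m.
Distance: √(0.0569665² + 0.405085²) ≈ 0.409071 m.
That is 0.409071 m = 40.907 cm.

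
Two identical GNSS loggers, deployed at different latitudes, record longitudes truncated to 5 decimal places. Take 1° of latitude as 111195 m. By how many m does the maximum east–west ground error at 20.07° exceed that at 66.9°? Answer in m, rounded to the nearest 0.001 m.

Truncating at 5 decimal places can drop up to a full unit in the last place, so the longitude may be off by as much as 1e-05°.
Error at 20.07° = 1e-05° × 111195 × cos 20.07° ≈ 1.1119 × 0.9393 = 1.0444 m.
At 66.9°: 1e-05° × 111195 × cos 66.9° = 1e-05 × 111195 × 0.3923 ≈ 0.43626 m.
So the lower-latitude error exceeds the higher by 1.0444 − 0.43626 = 0.60817 m.

0.608 m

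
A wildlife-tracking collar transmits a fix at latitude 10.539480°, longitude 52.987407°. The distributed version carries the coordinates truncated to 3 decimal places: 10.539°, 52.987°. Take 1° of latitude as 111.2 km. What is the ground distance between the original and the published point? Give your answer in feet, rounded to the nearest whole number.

Δlat = 10.539480 − 10.539 = +0.000480°; Δlon = 52.987407 − 52.987 = +0.000407°.
N–S: 0.000480° × 111200 m/° = 53.376 m.
E–W at 10.539°: 0.000407° × 111200 × cos 10.539° = 0.000407 × 111200 × 0.9831 ≈ 44.4949 m.
Combined displacement = (53.376² + 44.4949²)^½ ≈ 69.4895 m.
Converting: 69.4895 m × 3.2808 ft/m ≈ 227.98 ft.

228 feet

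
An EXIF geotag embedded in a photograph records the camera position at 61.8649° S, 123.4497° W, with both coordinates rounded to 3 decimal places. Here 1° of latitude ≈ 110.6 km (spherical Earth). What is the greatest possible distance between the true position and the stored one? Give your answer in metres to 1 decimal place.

Rounding to 3 decimal places leaves each coordinate within ±0.0005° of the true value.
N–S: 0.0005° × 110600 m/° = 55.3 m.
E–W at 61.8649°: 0.0005° × 110600 × cos 61.8649° = 0.0005 × 110600 × 0.4716 ≈ 26.0768 m.
The two errors are perpendicular, so the maximum displacement is √(55.3² + 26.0768²) ≈ 61.1399 m.

61.1 metres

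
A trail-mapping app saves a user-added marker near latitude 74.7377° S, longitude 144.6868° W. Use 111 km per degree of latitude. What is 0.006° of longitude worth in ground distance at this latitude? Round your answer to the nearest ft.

At 74.7377° a degree of longitude is 111000 × cos 74.7377° ≈ 29219.5 m, so 0.006° corresponds to 175.317 m.
Converting: 175.317 m × 3.2808 ft/m ≈ 575.19 ft.

575 ft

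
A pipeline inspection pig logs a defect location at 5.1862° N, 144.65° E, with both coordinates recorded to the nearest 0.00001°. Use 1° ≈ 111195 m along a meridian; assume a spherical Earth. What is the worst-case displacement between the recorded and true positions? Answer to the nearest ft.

Rounding to 5 decimal places leaves each coordinate within ±5e-06° of the true value.
N–S: 5e-06° × 111195 m/° = 0.555975 m.
E–W at 5.1862°: 5e-06° × 111195 × cos 5.1862° = 5e-06 × 111195 × 0.9959 ≈ 0.553699 m.
The two errors are perpendicular, so the maximum displacement is √(0.555975² + 0.553699²) ≈ 0.78466 m.
Converting: 0.78466 m × 3.2808 ft/m ≈ 2.5743 ft.

3 ft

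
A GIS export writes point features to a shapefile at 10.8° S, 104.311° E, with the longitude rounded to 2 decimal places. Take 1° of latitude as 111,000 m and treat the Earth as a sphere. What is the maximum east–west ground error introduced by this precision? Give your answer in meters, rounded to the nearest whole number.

545 meters

Rounding to 2 decimal places leaves the longitude within ±0.005° of the true value.
Parallels shrink by cos φ, so at 10.8° a degree of longitude is 111000 × 0.9823 ≈ 109034 m.
So at most 0.005° × 109034 ≈ 545.169 m east–west.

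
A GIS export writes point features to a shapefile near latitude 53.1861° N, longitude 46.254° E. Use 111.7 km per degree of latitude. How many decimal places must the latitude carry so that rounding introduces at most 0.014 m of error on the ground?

7

One degree of latitude covers 111700 m.
Rounding to N decimal places gives at most 0.5 × 10⁻ᴺ degrees of error, i.e. 0.5 × 10⁻ᴺ × 111700 m.
Setting 55850 × 10⁻ᴺ ≤ 0.014 gives 10ᴺ ≥ 3.989e+06, i.e. N ≥ 6.60.
At 6 places the error can reach 0.0558 m, but 7 places keeps it to 0.00558 m.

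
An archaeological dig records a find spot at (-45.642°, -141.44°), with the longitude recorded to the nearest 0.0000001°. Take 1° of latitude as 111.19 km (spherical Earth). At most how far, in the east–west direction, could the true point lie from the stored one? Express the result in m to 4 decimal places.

Rounding to 7 decimal places leaves the longitude within ±5e-08° of the true value.
At latitude 45.642° a degree of longitude spans 111190 m × cos 45.642° = 111190 × 0.6991 ≈ 77737.3 m.
So at most 5e-08° × 77737.3 ≈ 0.00388687 m east–west.

0.0039 m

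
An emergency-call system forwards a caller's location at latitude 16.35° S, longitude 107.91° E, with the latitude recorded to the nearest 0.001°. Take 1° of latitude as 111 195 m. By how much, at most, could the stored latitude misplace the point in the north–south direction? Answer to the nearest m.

Rounding to 3 decimal places leaves the latitude within ±0.0005° of the true value.
So the N–S error is at most 0.0005 × 111195 = 55.5975 m.

56 m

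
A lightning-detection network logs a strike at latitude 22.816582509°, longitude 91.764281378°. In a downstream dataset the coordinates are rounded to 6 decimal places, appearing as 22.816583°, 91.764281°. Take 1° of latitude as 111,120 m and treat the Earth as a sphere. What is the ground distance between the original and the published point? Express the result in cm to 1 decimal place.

6.7 cm

Δlat = 22.816582509 − 22.816583 = -0.000000491°; Δlon = 91.764281378 − 91.764281 = +0.000000378°.
N–S: -0.000000491° × 111120 m/° = -0.0545599 m.
E–W at 22.8166°: 0.000000378° × 111120 × cos 22.8166° = 0.000000378 × 111120 × 0.9218 ≈ 0.0387166 m.
Hypotenuse of the two orthogonal shifts: √(0.0545599² + 0.0387166²) = 0.0669011 m.
That is 0.0669011 m = 6.6901 cm.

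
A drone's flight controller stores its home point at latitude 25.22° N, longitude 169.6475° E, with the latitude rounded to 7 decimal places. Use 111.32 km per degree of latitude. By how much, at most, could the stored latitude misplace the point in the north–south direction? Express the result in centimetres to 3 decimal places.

Rounding to 7 decimal places leaves the latitude within ±5e-08° of the true value.
Along the meridian that is 5e-08° × 111320 m/° = 0.005566 m.
That is 0.005566 m = 0.5566 cm.

0.557 centimetres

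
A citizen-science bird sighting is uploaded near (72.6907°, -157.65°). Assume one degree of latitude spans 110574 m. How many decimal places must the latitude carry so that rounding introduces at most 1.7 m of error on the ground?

One degree of latitude covers 110574 m.
With N decimal places the half-ulp bound is 0.5·10⁻ᴺ°, or 0.5·10⁻ᴺ × 110574 m on the ground.
Setting 55287 × 10⁻ᴺ ≤ 1.7 gives 10ᴺ ≥ 3.252e+04, i.e. N ≥ 4.51.
At 4 places the error can reach 5.53 m, but 5 places keeps it to 0.553 m.

5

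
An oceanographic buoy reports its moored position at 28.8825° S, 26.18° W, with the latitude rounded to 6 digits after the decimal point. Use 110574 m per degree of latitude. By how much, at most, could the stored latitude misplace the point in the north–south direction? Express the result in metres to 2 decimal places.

0.06 metres

Rounding to 6 decimal places leaves the latitude within ±5e-07° of the true value.
So the N–S error is at most 5e-07 × 110574 = 0.055287 m.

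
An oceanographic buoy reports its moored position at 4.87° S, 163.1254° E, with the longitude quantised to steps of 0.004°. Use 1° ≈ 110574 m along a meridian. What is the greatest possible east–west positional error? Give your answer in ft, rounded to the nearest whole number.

723 ft

With a 0.004° grid the true value lies within half a step, ±0.004°/2 = ±0.002°, of the stored one.
One degree of longitude at 4.87° is 110574 × cos 4.87° ≈ 110574 × 0.9964 = 110175 m.
East–west error: 0.002° × 110175 m/° ≈ 220.35 m.
Converting: 220.35 m × 3.2808 ft/m ≈ 722.93 ft.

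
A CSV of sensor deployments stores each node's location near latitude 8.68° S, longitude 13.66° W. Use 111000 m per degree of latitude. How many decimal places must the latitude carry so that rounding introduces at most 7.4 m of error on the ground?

4 decimal places

One degree of latitude covers 111000 m.
N decimal places → at most half a unit in the last place, 0.5 × 10⁻ᴺ° = 111000/2 × 10⁻ᴺ m.
Need 0.5 × 111000 × 10⁻ᴺ ≤ 7.4 → 10⁻ᴺ ≤ 1.333e-04, so N ≥ 3.88.
So 4 decimal places suffice (5.55 m); 3 would allow up to 55.5 m.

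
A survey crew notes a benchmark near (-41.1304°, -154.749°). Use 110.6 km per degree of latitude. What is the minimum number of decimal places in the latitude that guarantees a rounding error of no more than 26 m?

One degree of latitude covers 110600 m.
Rounding to N decimal places gives at most 0.5 × 10⁻ᴺ degrees of error, i.e. 0.5 × 10⁻ᴺ × 110600 m.
Setting 55300 × 10⁻ᴺ ≤ 26 gives 10ᴺ ≥ 2127, i.e. N ≥ 3.33.
At 3 places the error can reach 55.3 m, but 4 places keeps it to 5.53 m.

4 decimal places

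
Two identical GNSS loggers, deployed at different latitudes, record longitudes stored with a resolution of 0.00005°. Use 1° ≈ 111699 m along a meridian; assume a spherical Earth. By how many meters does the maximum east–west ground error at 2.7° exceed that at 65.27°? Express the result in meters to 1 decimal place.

With a 0.00005° grid the true value lies within half a step, ±0.00005°/2 = ±2.5e-05°, of the stored one.
At 2.7°: 2.5e-05° × 111699 × cos 2.7° = 2.5e-05 × 111699 × 0.9989 ≈ 2.7894 m.
At 65.27°: 2.5e-05° × 111699 × cos 65.27° = 2.5e-05 × 111699 × 0.4183 ≈ 1.1682 m.
So the lower-latitude error exceeds the higher by 2.7894 − 1.1682 = 1.6212 m.

1.6 meters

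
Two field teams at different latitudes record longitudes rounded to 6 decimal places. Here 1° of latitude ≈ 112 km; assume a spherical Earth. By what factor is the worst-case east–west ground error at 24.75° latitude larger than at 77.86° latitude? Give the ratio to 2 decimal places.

Rounding to 6 decimal places leaves the longitude within ±5e-07° of the true value.
At 24.75°: 5e-07° × 112000 × cos 24.75° = 5e-07 × 112000 × 0.9081 ≈ 0.050856 m.
Error at 77.86° = 5e-07° × 112000 × cos 77.86° ≈ 0.056 × 0.2103 = 0.011777 m.
The ratio reduces to cos 24.75° / cos 77.86° = 0.9081/0.2103 ≈ 4.3183.

4.32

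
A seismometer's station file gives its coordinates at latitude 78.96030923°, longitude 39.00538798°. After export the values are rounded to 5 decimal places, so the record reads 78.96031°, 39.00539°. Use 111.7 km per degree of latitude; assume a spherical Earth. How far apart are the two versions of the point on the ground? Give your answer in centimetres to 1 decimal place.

9.6 centimetres

Δlat = 78.96030923 − 78.96031 = -0.00000077°; Δlon = 39.00538798 − 39.00539 = -0.00000202°.
North–south shift: -0.00000077 × 111700 = -0.086009 m.
East–west at this latitude: -0.00000202° × 111700 × cos 78.9603° ≈ -0.00000202 × 21389.3 = -0.0432064 m.
Distance: √(0.086009² + 0.0432064²) ≈ 0.0962515 m.
That is 0.0962515 m = 9.6251 cm.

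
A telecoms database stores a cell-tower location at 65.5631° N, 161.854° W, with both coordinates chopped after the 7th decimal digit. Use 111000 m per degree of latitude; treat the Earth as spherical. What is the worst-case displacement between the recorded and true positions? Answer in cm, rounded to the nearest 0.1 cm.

Truncating at 7 decimal places can drop up to a full unit in the last place, so each coordinate may be off by as much as 1e-07°.
N–S: 1e-07° × 111000 m/° = 0.0111 m.
E–W at 65.5631°: 1e-07° × 111000 × cos 65.5631° = 1e-07 × 111000 × 0.4137 ≈ 0.00459197 m.
Combining orthogonally: (0.0111² + 0.00459197²)^½ ≈ 0.0120123 m.
That is 0.0120123 m = 1.2012 cm.

1.2 cm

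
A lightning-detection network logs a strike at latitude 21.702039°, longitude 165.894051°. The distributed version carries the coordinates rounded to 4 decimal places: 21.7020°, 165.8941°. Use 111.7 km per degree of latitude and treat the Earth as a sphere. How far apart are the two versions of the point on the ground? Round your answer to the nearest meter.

Δlat = 21.702039 − 21.7020 = +0.000039°; Δlon = 165.894051 − 165.8941 = -0.000049°.
N–S: 0.000039° × 111700 m/° = 4.3563 m.
East–west at this latitude: -0.000049° × 111700 × cos 21.702° ≈ -0.000049 × 103783 = -5.08535 m.
Distance: √(4.3563² + 5.08535²) ≈ 6.69613 m.

7 meters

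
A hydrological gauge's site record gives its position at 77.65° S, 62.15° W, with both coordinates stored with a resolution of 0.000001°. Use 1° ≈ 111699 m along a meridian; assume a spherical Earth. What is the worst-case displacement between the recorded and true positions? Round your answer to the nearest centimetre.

With a 0.000001° grid the true value lies within half a step, ±0.000001°/2 = ±5e-07°, of the stored one.
N–S: 5e-07° × 111699 m/° = 0.0558495 m.
E–W at 77.65°: 5e-07° × 111699 × cos 77.65° = 5e-07 × 111699 × 0.2139 ≈ 0.0119453 m.
Worst case both components are at the extreme and orthogonal: √(0.0558495² + 0.0119453²) ≈ 0.0571127 m.
That is 0.0571127 m = 5.7113 cm.

6 centimetres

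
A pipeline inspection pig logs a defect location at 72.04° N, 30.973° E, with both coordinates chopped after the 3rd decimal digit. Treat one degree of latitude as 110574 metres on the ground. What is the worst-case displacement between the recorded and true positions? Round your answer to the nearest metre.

116 metres

Truncating at 3 decimal places can drop up to a full unit in the last place, so each coordinate may be off by as much as 0.001°.
North–south component: 0.001° × 110574 = 110.574 m.
Longitude error → 0.001 × 110574 × cos 72.04° = 0.001 × 110574 × 0.3084 ≈ 34.0958 m.
The two errors are perpendicular, so the maximum displacement is √(110.574² + 34.0958²) ≈ 115.711 m.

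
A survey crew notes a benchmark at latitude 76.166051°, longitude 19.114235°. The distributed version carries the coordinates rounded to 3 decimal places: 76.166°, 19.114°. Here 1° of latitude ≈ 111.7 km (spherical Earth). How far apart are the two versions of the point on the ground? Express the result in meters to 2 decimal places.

The latitude changed by +0.000051° and the longitude by +0.000235°.
N–S: 0.000051° × 111700 m/° = 5.6967 m.
East–west at this latitude: 0.000235° × 111700 × cos 76.166° ≈ 0.000235 × 26708.6 = 6.27651 m.
Combined displacement = (5.6967² + 6.27651²)^½ ≈ 8.47626 m.

8.48 meters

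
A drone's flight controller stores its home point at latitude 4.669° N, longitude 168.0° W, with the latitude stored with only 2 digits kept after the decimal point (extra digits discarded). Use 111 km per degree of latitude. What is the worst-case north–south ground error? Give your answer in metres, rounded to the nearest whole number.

Truncating at 2 decimal places can drop up to a full unit in the last place, so the latitude may be off by as much as 0.01°.
Along the meridian that is 0.01° × 111000 m/° = 1110 m.

1110 metres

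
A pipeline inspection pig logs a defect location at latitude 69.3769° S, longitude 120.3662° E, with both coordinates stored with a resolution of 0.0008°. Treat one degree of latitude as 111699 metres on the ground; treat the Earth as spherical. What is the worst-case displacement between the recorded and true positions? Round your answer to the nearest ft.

155 ft

With a 0.0008° grid the true value lies within half a step, ±0.0008°/2 = ±0.0004°, of the stored one.
North–south component: 0.0004° × 111699 = 44.6796 m.
E–W at 69.3769°: 0.0004° × 111699 × cos 69.3769° = 0.0004 × 111699 × 0.3522 ≈ 15.737 m.
Combining orthogonally: (44.6796² + 15.737²)^½ ≈ 47.37 m.
Converting: 47.37 m × 3.2808 ft/m ≈ 155.41 ft.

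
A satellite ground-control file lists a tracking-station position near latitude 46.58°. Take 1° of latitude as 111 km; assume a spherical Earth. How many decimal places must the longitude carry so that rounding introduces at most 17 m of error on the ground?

4

At 46.58° one degree of longitude covers 111000 × cos 46.58° ≈ 111000 × 0.6873 ≈ 76294.9 m.
Rounding to N decimal places gives at most 0.5 × 10⁻ᴺ degrees of error, i.e. 0.5 × 10⁻ᴺ × 76294.9 m.
Setting 38147.4 × 10⁻ᴺ ≤ 17 gives 10ᴺ ≥ 2244, i.e. N ≥ 3.35.
At 3 places the error can reach 38.1 m, but 4 places keeps it to 3.81 m.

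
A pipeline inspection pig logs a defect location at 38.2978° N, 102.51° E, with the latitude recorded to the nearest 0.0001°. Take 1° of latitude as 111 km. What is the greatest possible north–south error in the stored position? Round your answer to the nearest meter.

6 meters

Rounding to 4 decimal places leaves the latitude within ±5e-05° of the true value.
So the N–S error is at most 5e-05 × 111000 = 5.55 m.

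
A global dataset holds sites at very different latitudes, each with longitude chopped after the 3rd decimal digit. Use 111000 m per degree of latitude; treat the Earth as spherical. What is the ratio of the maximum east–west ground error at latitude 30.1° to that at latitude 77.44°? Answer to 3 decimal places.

Truncating at 3 decimal places can drop up to a full unit in the last place, so the longitude may be off by as much as 0.001°.
At 30.1°: 0.001° × 111000 × cos 30.1° = 0.001 × 111000 × 0.8652 ≈ 96.032 m.
At 77.44°: 0.001° × 111000 × cos 77.44° = 0.001 × 111000 × 0.2175 ≈ 24.138 m.
The ratio reduces to cos 30.1° / cos 77.44° = 0.8652/0.2175 ≈ 3.9784.

3.978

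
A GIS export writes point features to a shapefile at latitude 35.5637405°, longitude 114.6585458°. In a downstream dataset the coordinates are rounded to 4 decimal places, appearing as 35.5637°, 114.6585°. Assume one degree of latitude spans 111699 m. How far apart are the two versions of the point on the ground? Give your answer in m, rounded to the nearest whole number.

The latitude changed by +0.0000405° and the longitude by +0.0000458°.
North–south shift: 0.0000405 × 111699 = 4.52381 m.
East–west at this latitude: 0.0000458° × 111699 × cos 35.5637° ≈ 0.0000458 × 90863.7 = 4.16156 m.
Combined displacement = (4.52381² + 4.16156²)^½ ≈ 6.14682 m.

6 m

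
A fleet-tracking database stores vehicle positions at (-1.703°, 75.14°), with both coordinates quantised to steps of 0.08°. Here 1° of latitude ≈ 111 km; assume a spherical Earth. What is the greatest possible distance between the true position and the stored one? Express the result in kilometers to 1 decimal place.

With a 0.08° grid the true value lies within half a step, ±0.08°/2 = ±0.04°, of the stored one.
N–S: 0.04° × 111000 m/° = 4440 m.
Longitude error → 0.04 × 111000 × cos 1.703° = 0.04 × 111000 × 0.9996 ≈ 4438.04 m.
The two errors are perpendicular, so the maximum displacement is √(4440² + 4438.04²) ≈ 6277.72 m.
That is 6277.72 m = 6.2777 km.

6.3 kilometers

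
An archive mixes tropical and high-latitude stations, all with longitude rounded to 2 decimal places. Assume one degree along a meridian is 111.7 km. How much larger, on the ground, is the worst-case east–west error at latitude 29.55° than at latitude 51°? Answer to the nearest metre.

Rounding to 2 decimal places leaves the longitude within ±0.005° of the true value.
At 29.55°: 0.005° × 111700 × cos 29.55° = 0.005 × 111700 × 0.8699 ≈ 485.85 m.
At 51°: 0.005° × 111700 × cos 51° = 0.005 × 111700 × 0.6293 ≈ 351.48 m.
Difference: 485.85 − 351.48 = 134.38 m.

134 metres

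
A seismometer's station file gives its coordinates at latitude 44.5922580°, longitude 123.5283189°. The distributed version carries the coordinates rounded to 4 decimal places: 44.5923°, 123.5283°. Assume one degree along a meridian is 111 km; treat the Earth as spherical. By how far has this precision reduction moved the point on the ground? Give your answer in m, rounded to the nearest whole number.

The latitude changed by -0.0000420° and the longitude by +0.0000189°.
N–S: -0.0000420° × 111000 m/° = -4.662 m.
East–west at this latitude: 0.0000189° × 111000 × cos 44.5923° ≈ 0.0000189 × 79045.4 = 1.49396 m.
Distance: √(4.662² + 1.49396²) ≈ 4.89552 m.

5 m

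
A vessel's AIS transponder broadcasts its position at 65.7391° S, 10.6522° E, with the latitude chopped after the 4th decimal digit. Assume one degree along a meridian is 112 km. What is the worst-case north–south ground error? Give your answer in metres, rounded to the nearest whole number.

Truncating at 4 decimal places can drop up to a full unit in the last place, so the latitude may be off by as much as 0.0001°.
So the N–S error is at most 0.0001 × 112000 = 11.2 m.

11 metres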